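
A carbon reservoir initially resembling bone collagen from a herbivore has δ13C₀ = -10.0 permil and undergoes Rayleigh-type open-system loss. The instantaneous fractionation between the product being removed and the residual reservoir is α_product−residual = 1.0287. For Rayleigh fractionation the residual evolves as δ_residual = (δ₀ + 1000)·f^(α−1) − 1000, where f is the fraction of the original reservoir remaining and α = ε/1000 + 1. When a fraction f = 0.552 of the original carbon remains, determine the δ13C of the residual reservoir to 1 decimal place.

-26.7 permil

Rayleigh residual: δ_res = (δ₀ + 1000)·f^(α−1) − 1000
α − 1 = 0.02870
f^(α−1) = 0.552^(0.02870) = 0.983091
δ_res = (-10.0 + 1000) × 0.983091 − 1000 = 973.260 − 1000 = -26.74 permil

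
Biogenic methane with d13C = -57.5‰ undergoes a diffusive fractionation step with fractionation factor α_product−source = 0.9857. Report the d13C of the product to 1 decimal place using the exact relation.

δ_product = (δ_source + 1000)·α − 1000
δ_product = (-57.5 + 1000) × 0.9857 − 1000
δ_product = 929.022 − 1000 = -70.98‰

-71.0‰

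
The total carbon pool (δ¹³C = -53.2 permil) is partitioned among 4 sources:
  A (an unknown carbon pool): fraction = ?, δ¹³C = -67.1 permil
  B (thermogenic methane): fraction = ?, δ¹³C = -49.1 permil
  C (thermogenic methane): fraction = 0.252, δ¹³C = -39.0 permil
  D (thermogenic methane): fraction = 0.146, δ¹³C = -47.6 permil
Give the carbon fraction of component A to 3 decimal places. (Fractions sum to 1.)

0.381

Let f_A and f_B be the unknown fractions; fractions sum to 1 so f_A + f_B = 0.602.
Mass balance: Σ fᵢ·δᵢ = δ_bulk ⇒ f_A·(-67.1) + f_B·(-49.1) = -53.2 − (-16.778) = -36.422
Substitute f_B = 0.602 − f_A:
f_A·(-67.1 − -49.1) = -36.422 − 0.602×(-49.1) = -6.864
f_A = -6.864 / -18.0 = 0.3813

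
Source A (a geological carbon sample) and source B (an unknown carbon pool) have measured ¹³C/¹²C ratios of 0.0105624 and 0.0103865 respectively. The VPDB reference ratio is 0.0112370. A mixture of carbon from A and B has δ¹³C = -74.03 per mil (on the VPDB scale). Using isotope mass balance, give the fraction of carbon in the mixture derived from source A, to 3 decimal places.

δ_A = (0.0105624/0.0112370 − 1)×1000 = (0.939966 − 1)×1000 = -60.034 per mil
δ_B = (0.0103865/0.0112370 − 1)×1000 = (0.924313 − 1)×1000 = -75.687 per mil
f_A = (δ_mix − δ_B)/(δ_A − δ_B) = (-74.03 − (-75.687))/(-60.034 − (-75.687))
f_A = 1.657 / 15.654 = 0.1059

0.106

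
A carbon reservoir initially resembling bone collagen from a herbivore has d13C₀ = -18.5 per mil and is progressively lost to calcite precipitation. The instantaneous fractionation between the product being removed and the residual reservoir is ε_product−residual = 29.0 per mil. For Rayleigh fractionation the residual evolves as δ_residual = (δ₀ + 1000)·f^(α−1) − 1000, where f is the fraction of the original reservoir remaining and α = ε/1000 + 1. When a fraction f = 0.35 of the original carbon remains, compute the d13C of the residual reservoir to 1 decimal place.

-47.9 per mil

Rayleigh residual: δ_res = (δ₀ + 1000)·f^(α−1) − 1000
α = ε/1000 + 1 = 1.02900, so α − 1 = 0.02900
f^(α−1) = 0.35^(0.02900) = 0.970014
δ_res = (-18.5 + 1000) × 0.970014 − 1000 = 952.069 − 1000 = -47.93 per mil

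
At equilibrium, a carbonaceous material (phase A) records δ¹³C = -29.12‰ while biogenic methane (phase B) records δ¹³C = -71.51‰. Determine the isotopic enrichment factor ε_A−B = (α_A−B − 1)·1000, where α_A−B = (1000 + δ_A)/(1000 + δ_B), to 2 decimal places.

α_A−B = (1000 + -29.12) / (1000 + -71.51) = 970.88 / 928.49 = 1.045655
ε_A−B = (1.045655 − 1) × 1000 = 45.655‰
(The approximation ε ≈ δ_A − δ_B would give 42.39‰.)

45.65‰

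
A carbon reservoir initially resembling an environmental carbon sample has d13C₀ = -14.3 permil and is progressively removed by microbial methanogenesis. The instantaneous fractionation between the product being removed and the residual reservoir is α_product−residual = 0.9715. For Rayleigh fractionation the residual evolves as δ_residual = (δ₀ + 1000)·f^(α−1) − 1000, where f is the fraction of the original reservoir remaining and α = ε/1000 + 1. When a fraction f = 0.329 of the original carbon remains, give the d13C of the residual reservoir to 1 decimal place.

17.4 permil

Rayleigh residual: δ_res = (δ₀ + 1000)·f^(α−1) − 1000
α − 1 = -0.02850
f^(α−1) = 0.329^(-0.02850) = 1.032191
δ_res = (-14.3 + 1000) × 1.032191 − 1000 = 1017.430 − 1000 = 17.43 permil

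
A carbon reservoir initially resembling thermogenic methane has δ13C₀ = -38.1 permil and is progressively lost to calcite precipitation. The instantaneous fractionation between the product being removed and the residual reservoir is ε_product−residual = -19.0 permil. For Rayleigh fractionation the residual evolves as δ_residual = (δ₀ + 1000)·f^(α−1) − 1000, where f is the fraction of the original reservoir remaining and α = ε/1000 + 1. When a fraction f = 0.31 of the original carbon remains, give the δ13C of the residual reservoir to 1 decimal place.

Rayleigh residual: δ_res = (δ₀ + 1000)·f^(α−1) − 1000
α = ε/1000 + 1 = 0.98100, so α − 1 = -0.01900
f^(α−1) = 0.31^(-0.01900) = 1.022502
δ_res = (-38.1 + 1000) × 1.022502 − 1000 = 983.545 − 1000 = -16.46 permil

-16.5 permil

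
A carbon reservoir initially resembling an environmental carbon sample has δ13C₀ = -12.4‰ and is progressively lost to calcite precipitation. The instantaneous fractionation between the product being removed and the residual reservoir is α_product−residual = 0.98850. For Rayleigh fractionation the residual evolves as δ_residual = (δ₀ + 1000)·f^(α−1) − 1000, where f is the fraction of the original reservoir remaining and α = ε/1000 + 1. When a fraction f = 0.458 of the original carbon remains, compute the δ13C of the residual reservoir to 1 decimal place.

-3.5‰

Rayleigh residual: δ_res = (δ₀ + 1000)·f^(α−1) − 1000
α − 1 = -0.01150
f^(α−1) = 0.458^(-0.01150) = 1.009021
δ_res = (-12.4 + 1000) × 1.009021 − 1000 = 996.509 − 1000 = -3.49‰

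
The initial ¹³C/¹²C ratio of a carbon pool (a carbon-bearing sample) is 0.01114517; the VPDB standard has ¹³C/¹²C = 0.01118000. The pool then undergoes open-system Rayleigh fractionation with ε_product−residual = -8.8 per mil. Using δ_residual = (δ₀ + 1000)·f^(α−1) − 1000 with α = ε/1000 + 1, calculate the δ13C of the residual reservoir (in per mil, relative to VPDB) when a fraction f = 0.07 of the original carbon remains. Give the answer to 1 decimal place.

20.5 per mil

δ₀ = (0.01114517/0.01118000 − 1)×1000 = (0.996885 − 1)×1000 = -3.115 per mil
α − 1 = ε/1000 = -0.0088
f^(α−1) = 0.07^(-0.0088) = 1.023677
δ_res = (-3.115 + 1000) × 1.023677 − 1000 = 1020.488 − 1000 = 20.49 per mil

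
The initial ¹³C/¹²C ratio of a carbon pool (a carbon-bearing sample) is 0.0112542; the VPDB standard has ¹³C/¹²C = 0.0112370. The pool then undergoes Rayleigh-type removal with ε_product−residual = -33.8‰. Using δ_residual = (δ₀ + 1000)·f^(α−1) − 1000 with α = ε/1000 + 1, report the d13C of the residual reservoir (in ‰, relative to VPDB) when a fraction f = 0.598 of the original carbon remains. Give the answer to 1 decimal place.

19.1‰

δ₀ = (0.0112542/0.0112370 − 1)×1000 = (1.001531 − 1)×1000 = 1.531‰
α − 1 = ε/1000 = -0.0338
f^(α−1) = 0.598^(-0.0338) = 1.017531
δ_res = (1.531 + 1000) × 1.017531 − 1000 = 1019.088 − 1000 = 19.09‰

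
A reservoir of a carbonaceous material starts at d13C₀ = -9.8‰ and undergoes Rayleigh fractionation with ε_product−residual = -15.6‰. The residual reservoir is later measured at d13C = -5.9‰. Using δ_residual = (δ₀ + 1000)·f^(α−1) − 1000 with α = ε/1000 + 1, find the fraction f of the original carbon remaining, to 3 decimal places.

α − 1 = ε/1000 = -0.0156
(δ_res + 1000)/(δ₀ + 1000) = (-5.9 + 1000)/(-9.8 + 1000) = 994.1/990.2 = 1.003939
f = 1.003939^(1/-0.0156) = exp(ln(1.003939)/-0.0156) = exp(0.00393/-0.0156)
f = exp(-0.2520) = 0.7773

0.777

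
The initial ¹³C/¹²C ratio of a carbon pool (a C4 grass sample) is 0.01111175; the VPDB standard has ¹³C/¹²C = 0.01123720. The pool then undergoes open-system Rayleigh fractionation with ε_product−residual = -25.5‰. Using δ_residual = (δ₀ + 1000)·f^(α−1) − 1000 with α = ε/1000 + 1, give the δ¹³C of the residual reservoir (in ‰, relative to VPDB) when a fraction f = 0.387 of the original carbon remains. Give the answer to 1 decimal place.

δ₀ = (0.01111175/0.01123720 − 1)×1000 = (0.988836 − 1)×1000 = -11.164‰
α − 1 = ε/1000 = -0.0255
f^(α−1) = 0.387^(-0.0255) = 1.024503
δ_res = (-11.164 + 1000) × 1.024503 − 1000 = 1013.066 − 1000 = 13.07‰

13.1‰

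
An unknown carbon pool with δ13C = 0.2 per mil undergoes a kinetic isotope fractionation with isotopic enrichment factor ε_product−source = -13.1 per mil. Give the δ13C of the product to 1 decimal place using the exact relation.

-12.9 per mil

Exactly, δ_product = (δ_source + 1000)·(ε/1000 + 1) − 1000.
δ_product = (0.2 + 1000) × (-13.1/1000 + 1) − 1000
δ_product = -12.90 per mil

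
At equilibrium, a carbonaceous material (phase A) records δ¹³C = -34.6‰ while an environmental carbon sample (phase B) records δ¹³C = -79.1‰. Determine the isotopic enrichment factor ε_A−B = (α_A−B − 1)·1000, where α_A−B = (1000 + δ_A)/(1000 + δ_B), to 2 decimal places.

48.32‰

α_A−B = (1000 + -34.6) / (1000 + -79.1) = 965.4 / 920.9 = 1.048322
ε_A−B = (1.048322 − 1) × 1000 = 48.322‰
(The approximation ε ≈ δ_A − δ_B would give 44.5‰.)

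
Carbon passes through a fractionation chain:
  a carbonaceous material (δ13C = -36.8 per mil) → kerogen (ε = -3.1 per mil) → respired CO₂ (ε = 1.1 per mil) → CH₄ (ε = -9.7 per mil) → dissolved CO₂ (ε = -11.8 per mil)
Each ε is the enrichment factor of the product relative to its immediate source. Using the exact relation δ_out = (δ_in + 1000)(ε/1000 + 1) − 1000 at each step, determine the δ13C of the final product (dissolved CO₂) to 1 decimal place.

-59.3 per mil

step 1: δ = (-36.80 + 1000)·(-3.1/1000 + 1) − 1000 = -39.79 per mil
step 2: δ = (-39.79 + 1000)·(1.1/1000 + 1) − 1000 = -38.73 per mil
step 3: δ = (-38.73 + 1000)·(-9.7/1000 + 1) − 1000 = -48.05 per mil
step 4: δ = (-48.05 + 1000)·(-11.8/1000 + 1) − 1000 = -59.29 per mil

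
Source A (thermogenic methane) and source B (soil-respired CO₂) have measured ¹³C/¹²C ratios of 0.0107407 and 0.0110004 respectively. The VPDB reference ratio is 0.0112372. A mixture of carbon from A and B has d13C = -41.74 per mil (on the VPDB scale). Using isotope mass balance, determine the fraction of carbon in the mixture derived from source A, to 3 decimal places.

δ_A = (0.0107407/0.0112372 − 1)×1000 = (0.955816 − 1)×1000 = -44.184 per mil
δ_B = (0.0110004/0.0112372 − 1)×1000 = (0.978927 − 1)×1000 = -21.073 per mil
f_A = (δ_mix − δ_B)/(δ_A − δ_B) = (-41.74 − (-21.073))/(-44.184 − (-21.073))
f_A = -20.667 / -23.111 = 0.8943

0.894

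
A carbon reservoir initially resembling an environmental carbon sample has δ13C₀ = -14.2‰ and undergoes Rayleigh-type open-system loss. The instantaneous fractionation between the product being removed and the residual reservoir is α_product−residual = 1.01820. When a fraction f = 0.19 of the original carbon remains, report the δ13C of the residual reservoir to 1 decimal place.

-43.6‰

Rayleigh residual: δ_res = (δ₀ + 1000)·f^(α−1) − 1000
α − 1 = 0.01820
f^(α−1) = 0.19^(0.01820) = 0.970227
δ_res = (-14.2 + 1000) × 0.970227 − 1000 = 956.450 − 1000 = -43.55‰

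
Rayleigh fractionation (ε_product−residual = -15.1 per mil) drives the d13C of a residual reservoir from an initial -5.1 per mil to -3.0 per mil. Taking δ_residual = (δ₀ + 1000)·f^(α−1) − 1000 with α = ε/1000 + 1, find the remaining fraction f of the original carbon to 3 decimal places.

0.870

α − 1 = ε/1000 = -0.0151
(δ_res + 1000)/(δ₀ + 1000) = (-3.0 + 1000)/(-5.1 + 1000) = 997.0/994.9 = 1.002111
f = 1.002111^(1/-0.0151) = exp(ln(1.002111)/-0.0151) = exp(0.00211/-0.0151)
f = exp(-0.1396) = 0.8697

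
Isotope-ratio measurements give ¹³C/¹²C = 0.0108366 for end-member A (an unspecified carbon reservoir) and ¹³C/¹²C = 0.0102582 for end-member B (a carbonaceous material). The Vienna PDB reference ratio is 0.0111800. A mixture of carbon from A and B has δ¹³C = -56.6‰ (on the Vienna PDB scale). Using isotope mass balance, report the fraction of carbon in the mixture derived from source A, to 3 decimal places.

0.500

δ_A = (0.0108366/0.0111800 − 1)×1000 = (0.969284 − 1)×1000 = -30.716‰
δ_B = (0.0102582/0.0111800 − 1)×1000 = (0.917549 − 1)×1000 = -82.451‰
f_A = (δ_mix − δ_B)/(δ_A − δ_B) = (-56.6 − (-82.451))/(-30.716 − (-82.451))
f_A = 25.851 / 51.735 = 0.4997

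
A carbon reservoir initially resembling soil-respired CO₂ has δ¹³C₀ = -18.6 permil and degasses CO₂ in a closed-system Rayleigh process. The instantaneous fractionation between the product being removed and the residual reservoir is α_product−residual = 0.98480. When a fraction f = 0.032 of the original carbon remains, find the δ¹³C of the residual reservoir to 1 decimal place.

34.1 permil

Rayleigh residual: δ_res = (δ₀ + 1000)·f^(α−1) − 1000
α − 1 = -0.01520
f^(α−1) = 0.032^(-0.01520) = 1.053712
δ_res = (-18.6 + 1000) × 1.053712 − 1000 = 1034.112 − 1000 = 34.11 permil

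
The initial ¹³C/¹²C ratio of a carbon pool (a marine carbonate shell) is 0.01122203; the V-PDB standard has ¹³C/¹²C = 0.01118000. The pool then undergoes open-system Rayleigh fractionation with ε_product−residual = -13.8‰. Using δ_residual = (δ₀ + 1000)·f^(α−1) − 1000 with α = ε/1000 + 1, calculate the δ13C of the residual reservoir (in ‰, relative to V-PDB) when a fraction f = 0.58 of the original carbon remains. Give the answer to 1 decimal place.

δ₀ = (0.01122203/0.01118000 − 1)×1000 = (1.003759 − 1)×1000 = 3.759‰
α − 1 = ε/1000 = -0.0138
f^(α−1) = 0.58^(-0.0138) = 1.007546
δ_res = (3.759 + 1000) × 1.007546 − 1000 = 1011.333 − 1000 = 11.33‰

11.3‰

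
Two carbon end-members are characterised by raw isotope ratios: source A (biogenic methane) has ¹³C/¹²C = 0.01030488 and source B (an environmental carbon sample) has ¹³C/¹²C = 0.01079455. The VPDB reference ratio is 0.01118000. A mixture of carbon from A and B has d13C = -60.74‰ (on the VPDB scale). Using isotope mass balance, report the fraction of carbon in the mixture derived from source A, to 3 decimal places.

0.600

δ_A = (0.01030488/0.01118000 − 1)×1000 = (0.921725 − 1)×1000 = -78.275‰
δ_B = (0.01079455/0.01118000 − 1)×1000 = (0.965523 − 1)×1000 = -34.477‰
f_A = (δ_mix − δ_B)/(δ_A − δ_B) = (-60.74 − (-34.477))/(-78.275 − (-34.477))
f_A = -26.263 / -43.799 = 0.5996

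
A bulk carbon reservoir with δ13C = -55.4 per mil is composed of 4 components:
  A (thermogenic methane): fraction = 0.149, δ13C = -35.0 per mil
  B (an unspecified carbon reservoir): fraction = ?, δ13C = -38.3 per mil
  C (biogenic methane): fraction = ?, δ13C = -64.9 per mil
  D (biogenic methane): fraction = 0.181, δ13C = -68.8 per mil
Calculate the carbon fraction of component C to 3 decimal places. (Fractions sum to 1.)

Let f_C and f_B be the unknown fractions; fractions sum to 1 so f_C + f_B = 0.670.
Mass balance: Σ fᵢ·δᵢ = δ_bulk ⇒ f_C·(-64.9) + f_B·(-38.3) = -55.4 − (-17.668) = -37.732
Substitute f_B = 0.670 − f_C:
f_C·(-64.9 − -38.3) = -37.732 − 0.670×(-38.3) = -12.071
f_C = -12.071 / -26.6 = 0.4538

0.454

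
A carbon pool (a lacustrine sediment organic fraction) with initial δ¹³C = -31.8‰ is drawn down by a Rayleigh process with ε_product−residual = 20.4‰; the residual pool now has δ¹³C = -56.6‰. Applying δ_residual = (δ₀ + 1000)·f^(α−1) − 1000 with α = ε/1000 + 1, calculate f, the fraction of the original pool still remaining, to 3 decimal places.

0.280

α − 1 = ε/1000 = 0.0204
(δ_res + 1000)/(δ₀ + 1000) = (-56.6 + 1000)/(-31.8 + 1000) = 943.4/968.2 = 0.974385
f = 0.974385^(1/0.0204) = exp(ln(0.974385)/0.0204) = exp(-0.02595/0.0204)
f = exp(-1.2720) = 0.2803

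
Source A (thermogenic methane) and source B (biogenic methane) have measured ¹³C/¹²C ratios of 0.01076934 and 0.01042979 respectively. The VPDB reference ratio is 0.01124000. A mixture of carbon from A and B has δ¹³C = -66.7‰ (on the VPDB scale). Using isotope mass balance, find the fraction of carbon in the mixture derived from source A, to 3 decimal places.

0.178

δ_A = (0.01076934/0.01124000 − 1)×1000 = (0.958126 − 1)×1000 = -41.874‰
δ_B = (0.01042979/0.01124000 − 1)×1000 = (0.927917 − 1)×1000 = -72.083‰
f_A = (δ_mix − δ_B)/(δ_A − δ_B) = (-66.7 − (-72.083))/(-41.874 − (-72.083))
f_A = 5.383 / 30.209 = 0.1782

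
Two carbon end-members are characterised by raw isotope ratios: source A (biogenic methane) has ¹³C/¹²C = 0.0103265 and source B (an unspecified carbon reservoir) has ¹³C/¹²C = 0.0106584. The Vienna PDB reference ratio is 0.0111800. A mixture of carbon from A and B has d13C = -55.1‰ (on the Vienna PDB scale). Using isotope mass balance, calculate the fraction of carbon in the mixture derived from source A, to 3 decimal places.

0.284

δ_A = (0.0103265/0.0111800 − 1)×1000 = (0.923658 − 1)×1000 = -76.342‰
δ_B = (0.0106584/0.0111800 − 1)×1000 = (0.953345 − 1)×1000 = -46.655‰
f_A = (δ_mix − δ_B)/(δ_A − δ_B) = (-55.1 − (-46.655))/(-76.342 − (-46.655))
f_A = -8.445 / -29.687 = 0.2845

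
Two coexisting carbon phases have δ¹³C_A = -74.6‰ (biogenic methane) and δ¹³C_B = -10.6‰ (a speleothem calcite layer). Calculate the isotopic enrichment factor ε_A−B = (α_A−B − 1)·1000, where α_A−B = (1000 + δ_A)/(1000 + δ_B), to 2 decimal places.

-64.69‰

α_A−B = (1000 + -74.6) / (1000 + -10.6) = 925.4 / 989.4 = 0.935314
ε_A−B = (0.935314 − 1) × 1000 = -64.686‰
(The approximation ε ≈ δ_A − δ_B would give -64.0‰.)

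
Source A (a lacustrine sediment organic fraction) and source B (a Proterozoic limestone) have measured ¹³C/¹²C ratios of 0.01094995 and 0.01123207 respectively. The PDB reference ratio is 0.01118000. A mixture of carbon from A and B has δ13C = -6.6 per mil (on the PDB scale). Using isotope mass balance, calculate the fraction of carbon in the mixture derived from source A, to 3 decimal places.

δ_A = (0.01094995/0.01118000 − 1)×1000 = (0.979423 − 1)×1000 = -20.577 per mil
δ_B = (0.01123207/0.01118000 − 1)×1000 = (1.004657 − 1)×1000 = 4.657 per mil
f_A = (δ_mix − δ_B)/(δ_A − δ_B) = (-6.6 − (4.657))/(-20.577 − (4.657))
f_A = -11.257 / -25.234 = 0.4461

0.446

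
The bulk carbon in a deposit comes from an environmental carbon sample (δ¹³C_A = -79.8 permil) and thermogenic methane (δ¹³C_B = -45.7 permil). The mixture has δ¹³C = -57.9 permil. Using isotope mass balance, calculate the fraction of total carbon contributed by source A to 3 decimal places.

0.358

δ_mix = f_A·δ_A + (1 − f_A)·δ_B  ⇒  f_A = (δ_mix − δ_B)/(δ_A − δ_B)
f_A = (-57.9 − (-45.7)) / (-79.8 − (-45.7))
f_A = -12.2 / -34.1 = 0.3578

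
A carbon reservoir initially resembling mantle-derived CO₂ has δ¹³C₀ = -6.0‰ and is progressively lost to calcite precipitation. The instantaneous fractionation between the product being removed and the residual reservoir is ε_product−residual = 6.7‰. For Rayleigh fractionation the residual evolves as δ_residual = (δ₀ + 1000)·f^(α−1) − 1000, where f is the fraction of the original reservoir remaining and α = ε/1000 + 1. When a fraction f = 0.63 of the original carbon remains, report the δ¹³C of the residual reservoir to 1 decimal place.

-9.1‰

Rayleigh residual: δ_res = (δ₀ + 1000)·f^(α−1) − 1000
α = ε/1000 + 1 = 1.00670, so α − 1 = 0.00670
f^(α−1) = 0.63^(0.00670) = 0.996909
δ_res = (-6.0 + 1000) × 0.996909 − 1000 = 990.928 − 1000 = -9.07‰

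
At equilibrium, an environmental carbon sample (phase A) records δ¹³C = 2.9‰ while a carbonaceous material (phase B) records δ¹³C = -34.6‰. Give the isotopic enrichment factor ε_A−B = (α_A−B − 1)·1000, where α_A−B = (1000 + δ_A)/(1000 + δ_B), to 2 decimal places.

α_A−B = (1000 + 2.9) / (1000 + -34.6) = 1002.9 / 965.4 = 1.038844
ε_A−B = (1.038844 − 1) × 1000 = 38.844‰
(The approximation ε ≈ δ_A − δ_B would give 37.5‰.)

38.84‰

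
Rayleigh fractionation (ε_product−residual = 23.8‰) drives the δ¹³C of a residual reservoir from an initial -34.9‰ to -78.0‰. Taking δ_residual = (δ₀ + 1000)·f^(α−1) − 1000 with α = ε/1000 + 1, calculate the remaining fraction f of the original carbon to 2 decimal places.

0.15

α − 1 = ε/1000 = 0.0238
(δ_res + 1000)/(δ₀ + 1000) = (-78.0 + 1000)/(-34.9 + 1000) = 922.0/965.1 = 0.955341
f = 0.955341^(1/0.0238) = exp(ln(0.955341)/0.0238) = exp(-0.04569/0.0238)
f = exp(-1.9196) = 0.1467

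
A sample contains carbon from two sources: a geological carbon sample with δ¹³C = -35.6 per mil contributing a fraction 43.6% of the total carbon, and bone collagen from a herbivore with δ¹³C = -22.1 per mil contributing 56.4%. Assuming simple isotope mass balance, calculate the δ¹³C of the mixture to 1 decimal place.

-28.0 per mil

δ_mix = f_A·δ_A + f_B·δ_B
δ_mix = 0.436 × (-35.6) + 0.564 × (-22.1)
δ_mix = -15.52 + -12.46 = -27.99 per mil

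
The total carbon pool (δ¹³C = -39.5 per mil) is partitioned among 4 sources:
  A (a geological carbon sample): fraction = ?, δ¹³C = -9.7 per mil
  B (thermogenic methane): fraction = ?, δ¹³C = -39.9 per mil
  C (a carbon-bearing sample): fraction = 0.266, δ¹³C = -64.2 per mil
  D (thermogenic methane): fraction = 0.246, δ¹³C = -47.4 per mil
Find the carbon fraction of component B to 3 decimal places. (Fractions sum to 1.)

0.200

Let f_B and f_A be the unknown fractions; fractions sum to 1 so f_B + f_A = 0.488.
Mass balance: Σ fᵢ·δᵢ = δ_bulk ⇒ f_B·(-39.9) + f_A·(-9.7) = -39.5 − (-28.738) = -10.762
Substitute f_A = 0.488 − f_B:
f_B·(-39.9 − -9.7) = -10.762 − 0.488×(-9.7) = -6.029
f_B = -6.029 / -30.2 = 0.1996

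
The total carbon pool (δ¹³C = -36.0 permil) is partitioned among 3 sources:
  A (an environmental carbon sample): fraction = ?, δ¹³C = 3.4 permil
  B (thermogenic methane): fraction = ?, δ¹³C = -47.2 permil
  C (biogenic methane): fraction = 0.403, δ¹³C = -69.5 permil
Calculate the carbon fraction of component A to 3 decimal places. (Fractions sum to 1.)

0.399

Let f_A and f_B be the unknown fractions; fractions sum to 1 so f_A + f_B = 0.597.
Mass balance: Σ fᵢ·δᵢ = δ_bulk ⇒ f_A·(3.4) + f_B·(-47.2) = -36.0 − (-28.009) = -7.991
Substitute f_B = 0.597 − f_A:
f_A·(3.4 − -47.2) = -7.991 − 0.597×(-47.2) = 20.187
f_A = 20.187 / 50.6 = 0.3990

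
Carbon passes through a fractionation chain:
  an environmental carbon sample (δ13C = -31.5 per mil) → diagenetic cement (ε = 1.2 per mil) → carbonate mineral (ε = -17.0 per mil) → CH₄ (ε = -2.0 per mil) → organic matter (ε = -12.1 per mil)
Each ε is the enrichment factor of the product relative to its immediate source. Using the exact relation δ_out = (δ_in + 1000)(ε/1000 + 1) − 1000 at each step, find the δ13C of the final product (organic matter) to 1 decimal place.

step 1: δ = (-31.50 + 1000)·(1.2/1000 + 1) − 1000 = -30.34 per mil
step 2: δ = (-30.34 + 1000)·(-17.0/1000 + 1) − 1000 = -46.82 per mil
step 3: δ = (-46.82 + 1000)·(-2.0/1000 + 1) − 1000 = -48.73 per mil
step 4: δ = (-48.73 + 1000)·(-12.1/1000 + 1) − 1000 = -60.24 per mil

-60.2 per mil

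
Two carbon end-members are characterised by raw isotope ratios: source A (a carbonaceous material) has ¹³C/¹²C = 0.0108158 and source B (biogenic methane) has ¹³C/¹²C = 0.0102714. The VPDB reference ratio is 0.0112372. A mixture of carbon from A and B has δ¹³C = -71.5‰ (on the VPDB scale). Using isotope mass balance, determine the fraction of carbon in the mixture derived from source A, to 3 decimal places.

0.298

δ_A = (0.0108158/0.0112372 − 1)×1000 = (0.962500 − 1)×1000 = -37.500‰
δ_B = (0.0102714/0.0112372 − 1)×1000 = (0.914053 − 1)×1000 = -85.947‰
f_A = (δ_mix − δ_B)/(δ_A − δ_B) = (-71.5 − (-85.947))/(-37.500 − (-85.947))
f_A = 14.447 / 48.446 = 0.2982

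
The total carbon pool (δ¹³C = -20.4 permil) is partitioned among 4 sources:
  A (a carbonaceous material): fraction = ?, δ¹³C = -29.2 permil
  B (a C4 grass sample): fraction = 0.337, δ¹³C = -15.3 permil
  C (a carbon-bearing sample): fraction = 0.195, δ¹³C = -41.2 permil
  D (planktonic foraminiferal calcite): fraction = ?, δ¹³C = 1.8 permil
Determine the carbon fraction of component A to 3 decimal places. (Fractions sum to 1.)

Let f_A and f_D be the unknown fractions; fractions sum to 1 so f_A + f_D = 0.468.
Mass balance: Σ fᵢ·δᵢ = δ_bulk ⇒ f_A·(-29.2) + f_D·(1.8) = -20.4 − (-13.190) = -7.210
Substitute f_D = 0.468 − f_A:
f_A·(-29.2 − 1.8) = -7.210 − 0.468×(1.8) = -8.052
f_A = -8.052 / -31.0 = 0.2598

0.260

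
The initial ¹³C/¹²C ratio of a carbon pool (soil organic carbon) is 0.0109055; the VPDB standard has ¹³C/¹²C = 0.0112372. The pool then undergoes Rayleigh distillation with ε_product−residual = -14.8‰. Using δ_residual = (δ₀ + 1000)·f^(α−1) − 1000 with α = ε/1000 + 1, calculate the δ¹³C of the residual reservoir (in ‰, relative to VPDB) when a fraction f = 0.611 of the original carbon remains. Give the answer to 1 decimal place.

δ₀ = (0.0109055/0.0112372 − 1)×1000 = (0.970482 − 1)×1000 = -29.518‰
α − 1 = ε/1000 = -0.0148
f^(α−1) = 0.611^(-0.0148) = 1.007318
δ_res = (-29.518 + 1000) × 1.007318 − 1000 = 977.584 − 1000 = -22.42‰

-22.4‰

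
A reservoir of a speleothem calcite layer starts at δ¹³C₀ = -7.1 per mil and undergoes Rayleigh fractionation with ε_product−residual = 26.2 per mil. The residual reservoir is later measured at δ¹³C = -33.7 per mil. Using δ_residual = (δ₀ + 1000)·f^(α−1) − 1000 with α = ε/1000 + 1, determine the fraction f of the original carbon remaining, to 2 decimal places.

0.35

α − 1 = ε/1000 = 0.0262
(δ_res + 1000)/(δ₀ + 1000) = (-33.7 + 1000)/(-7.1 + 1000) = 966.3/992.9 = 0.973210
f = 0.973210^(1/0.0262) = exp(ln(0.973210)/0.0262) = exp(-0.02716/0.0262)
f = exp(-1.0365) = 0.3547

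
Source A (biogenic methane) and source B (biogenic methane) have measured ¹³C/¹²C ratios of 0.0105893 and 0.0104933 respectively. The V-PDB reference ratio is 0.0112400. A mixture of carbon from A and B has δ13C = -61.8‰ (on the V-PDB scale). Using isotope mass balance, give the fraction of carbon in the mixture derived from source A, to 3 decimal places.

δ_A = (0.0105893/0.0112400 − 1)×1000 = (0.942109 − 1)×1000 = -57.891‰
δ_B = (0.0104933/0.0112400 − 1)×1000 = (0.933568 − 1)×1000 = -66.432‰
f_A = (δ_mix − δ_B)/(δ_A − δ_B) = (-61.8 − (-66.432))/(-57.891 − (-66.432))
f_A = 4.632 / 8.541 = 0.5424

0.542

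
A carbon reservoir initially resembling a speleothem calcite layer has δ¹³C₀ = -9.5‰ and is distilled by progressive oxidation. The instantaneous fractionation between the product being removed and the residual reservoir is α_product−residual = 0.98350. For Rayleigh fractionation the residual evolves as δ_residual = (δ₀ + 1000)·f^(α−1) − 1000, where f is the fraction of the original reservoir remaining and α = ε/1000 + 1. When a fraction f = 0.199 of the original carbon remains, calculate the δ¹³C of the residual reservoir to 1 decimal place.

17.2‰

Rayleigh residual: δ_res = (δ₀ + 1000)·f^(α−1) − 1000
α − 1 = -0.01650
f^(α−1) = 0.199^(-0.01650) = 1.026996
δ_res = (-9.5 + 1000) × 1.026996 − 1000 = 1017.240 − 1000 = 17.24‰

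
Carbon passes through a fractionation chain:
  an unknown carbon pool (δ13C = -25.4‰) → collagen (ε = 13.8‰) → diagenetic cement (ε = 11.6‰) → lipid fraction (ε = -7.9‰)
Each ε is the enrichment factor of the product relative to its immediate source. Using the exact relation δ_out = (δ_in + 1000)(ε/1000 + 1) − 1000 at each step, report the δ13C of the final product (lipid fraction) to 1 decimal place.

-8.4‰

step 1: δ = (-25.40 + 1000)·(13.8/1000 + 1) − 1000 = -11.95‰
step 2: δ = (-11.95 + 1000)·(11.6/1000 + 1) − 1000 = -0.49‰
step 3: δ = (-0.49 + 1000)·(-7.9/1000 + 1) − 1000 = -8.39‰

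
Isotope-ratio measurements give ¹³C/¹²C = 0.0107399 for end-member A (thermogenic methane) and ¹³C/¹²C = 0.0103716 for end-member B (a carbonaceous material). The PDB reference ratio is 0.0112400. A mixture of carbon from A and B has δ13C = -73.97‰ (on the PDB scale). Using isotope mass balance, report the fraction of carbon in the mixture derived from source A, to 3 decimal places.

δ_A = (0.0107399/0.0112400 − 1)×1000 = (0.955507 − 1)×1000 = -44.493‰
δ_B = (0.0103716/0.0112400 − 1)×1000 = (0.922740 − 1)×1000 = -77.260‰
f_A = (δ_mix − δ_B)/(δ_A − δ_B) = (-73.97 − (-77.260))/(-44.493 − (-77.260))
f_A = 3.290 / 32.767 = 0.1004

0.100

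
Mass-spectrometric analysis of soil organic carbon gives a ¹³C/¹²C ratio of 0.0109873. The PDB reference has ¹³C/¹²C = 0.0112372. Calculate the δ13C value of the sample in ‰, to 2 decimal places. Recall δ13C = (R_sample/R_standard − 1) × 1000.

-22.24‰

δ13C = (R_sample / R_standard − 1) × 1000
R_sample / R_standard = 0.0109873 / 0.0112372 = 0.977761
δ13C = (0.977761 − 1) × 1000 = -22.239‰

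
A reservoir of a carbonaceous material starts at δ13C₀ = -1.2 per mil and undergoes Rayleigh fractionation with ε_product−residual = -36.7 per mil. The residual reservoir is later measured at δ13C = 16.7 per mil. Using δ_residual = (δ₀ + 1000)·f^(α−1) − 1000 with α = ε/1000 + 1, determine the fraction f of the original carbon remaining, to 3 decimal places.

0.616

α − 1 = ε/1000 = -0.0367
(δ_res + 1000)/(δ₀ + 1000) = (16.7 + 1000)/(-1.2 + 1000) = 1016.7/998.8 = 1.017922
f = 1.017922^(1/-0.0367) = exp(ln(1.017922)/-0.0367) = exp(0.01776/-0.0367)
f = exp(-0.4840) = 0.6163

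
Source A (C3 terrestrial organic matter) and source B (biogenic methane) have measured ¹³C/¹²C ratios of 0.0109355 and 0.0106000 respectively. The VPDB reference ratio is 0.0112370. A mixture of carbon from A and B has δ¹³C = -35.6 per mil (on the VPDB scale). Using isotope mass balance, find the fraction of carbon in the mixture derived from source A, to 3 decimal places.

δ_A = (0.0109355/0.0112370 − 1)×1000 = (0.973169 − 1)×1000 = -26.831 per mil
δ_B = (0.0106000/0.0112370 − 1)×1000 = (0.943312 − 1)×1000 = -56.688 per mil
f_A = (δ_mix − δ_B)/(δ_A − δ_B) = (-35.6 − (-56.688))/(-26.831 − (-56.688))
f_A = 21.088 / 29.857 = 0.7063

0.706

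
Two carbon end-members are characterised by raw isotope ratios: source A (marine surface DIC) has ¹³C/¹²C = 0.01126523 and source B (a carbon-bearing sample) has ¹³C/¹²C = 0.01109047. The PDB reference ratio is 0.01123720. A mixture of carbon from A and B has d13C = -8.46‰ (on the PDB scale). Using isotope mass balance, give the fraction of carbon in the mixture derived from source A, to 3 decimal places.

0.296

δ_A = (0.01126523/0.01123720 − 1)×1000 = (1.002494 − 1)×1000 = 2.494‰
δ_B = (0.01109047/0.01123720 − 1)×1000 = (0.986942 − 1)×1000 = -13.058‰
f_A = (δ_mix − δ_B)/(δ_A − δ_B) = (-8.46 − (-13.058))/(2.494 − (-13.058))
f_A = 4.598 / 15.552 = 0.2956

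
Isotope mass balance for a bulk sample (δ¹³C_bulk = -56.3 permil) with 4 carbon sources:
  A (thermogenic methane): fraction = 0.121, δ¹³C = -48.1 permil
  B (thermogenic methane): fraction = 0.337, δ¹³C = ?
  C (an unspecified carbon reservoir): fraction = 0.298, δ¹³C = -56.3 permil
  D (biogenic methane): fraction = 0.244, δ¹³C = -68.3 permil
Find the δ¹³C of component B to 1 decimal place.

-50.6 permil

Isotope mass balance: δ_bulk = Σ fᵢ·δᵢ.
-56.3 = 0.121×(-48.1) + 0.337×δ_B + 0.298×(-56.3) + 0.244×(-68.3)
0.337·δ_B = -56.3 − (-39.263) = -17.037
δ_B = -17.037 / 0.337 = -50.56 permil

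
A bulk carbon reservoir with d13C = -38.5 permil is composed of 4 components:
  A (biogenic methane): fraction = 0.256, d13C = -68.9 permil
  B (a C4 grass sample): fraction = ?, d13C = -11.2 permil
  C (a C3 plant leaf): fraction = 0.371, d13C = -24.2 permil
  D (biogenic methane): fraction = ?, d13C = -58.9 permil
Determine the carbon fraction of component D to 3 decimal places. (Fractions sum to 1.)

0.162

Let f_D and f_B be the unknown fractions; fractions sum to 1 so f_D + f_B = 0.373.
Mass balance: Σ fᵢ·δᵢ = δ_bulk ⇒ f_D·(-58.9) + f_B·(-11.2) = -38.5 − (-26.617) = -11.883
Substitute f_B = 0.373 − f_D:
f_D·(-58.9 − -11.2) = -11.883 − 0.373×(-11.2) = -7.706
f_D = -7.706 / -47.7 = 0.1615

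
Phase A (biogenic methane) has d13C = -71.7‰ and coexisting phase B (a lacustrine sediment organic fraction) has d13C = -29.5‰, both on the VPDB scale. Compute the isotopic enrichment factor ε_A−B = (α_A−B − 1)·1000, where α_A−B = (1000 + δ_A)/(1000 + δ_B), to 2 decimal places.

α_A−B = (1000 + -71.7) / (1000 + -29.5) = 928.3 / 970.5 = 0.956517
ε_A−B = (0.956517 − 1) × 1000 = -43.483‰
(The approximation ε ≈ δ_A − δ_B would give -42.2‰.)

-43.48‰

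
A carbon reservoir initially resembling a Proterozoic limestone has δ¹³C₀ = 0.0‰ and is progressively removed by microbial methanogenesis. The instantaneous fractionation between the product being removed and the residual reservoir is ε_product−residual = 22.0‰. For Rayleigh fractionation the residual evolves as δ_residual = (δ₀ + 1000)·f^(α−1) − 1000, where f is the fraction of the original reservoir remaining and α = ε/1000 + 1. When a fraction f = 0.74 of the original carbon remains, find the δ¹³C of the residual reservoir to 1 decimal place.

-6.6‰

Rayleigh residual: δ_res = (δ₀ + 1000)·f^(α−1) − 1000
α = ε/1000 + 1 = 1.02200, so α − 1 = 0.02200
f^(α−1) = 0.74^(0.02200) = 0.993398
δ_res = (0.0 + 1000) × 0.993398 − 1000 = 993.398 − 1000 = -6.60‰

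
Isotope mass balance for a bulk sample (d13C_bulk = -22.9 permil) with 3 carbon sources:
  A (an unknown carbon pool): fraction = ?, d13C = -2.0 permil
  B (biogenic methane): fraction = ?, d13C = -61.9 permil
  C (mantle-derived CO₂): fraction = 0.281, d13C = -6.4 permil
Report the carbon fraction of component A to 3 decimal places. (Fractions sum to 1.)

Let f_A and f_B be the unknown fractions; fractions sum to 1 so f_A + f_B = 0.719.
Mass balance: Σ fᵢ·δᵢ = δ_bulk ⇒ f_A·(-2.0) + f_B·(-61.9) = -22.9 − (-1.798) = -21.102
Substitute f_B = 0.719 − f_A:
f_A·(-2.0 − -61.9) = -21.102 − 0.719×(-61.9) = 23.404
f_A = 23.404 / 59.9 = 0.3907

0.391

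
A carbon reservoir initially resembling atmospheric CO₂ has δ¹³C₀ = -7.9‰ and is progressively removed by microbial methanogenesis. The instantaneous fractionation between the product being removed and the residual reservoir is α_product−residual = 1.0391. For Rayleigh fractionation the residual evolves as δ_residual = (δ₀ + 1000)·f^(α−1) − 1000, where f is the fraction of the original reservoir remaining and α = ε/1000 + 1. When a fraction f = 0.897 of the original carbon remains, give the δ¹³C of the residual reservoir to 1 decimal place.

Rayleigh residual: δ_res = (δ₀ + 1000)·f^(α−1) − 1000
α − 1 = 0.03910
f^(α−1) = 0.897^(0.03910) = 0.995759
δ_res = (-7.9 + 1000) × 0.995759 − 1000 = 987.892 − 1000 = -12.11‰

-12.1‰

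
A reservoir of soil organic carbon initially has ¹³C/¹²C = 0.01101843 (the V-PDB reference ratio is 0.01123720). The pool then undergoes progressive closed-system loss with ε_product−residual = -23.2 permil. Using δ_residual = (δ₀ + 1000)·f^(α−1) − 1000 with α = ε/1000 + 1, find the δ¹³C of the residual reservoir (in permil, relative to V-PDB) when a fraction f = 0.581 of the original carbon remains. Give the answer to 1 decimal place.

-7.0 permil

δ₀ = (0.01101843/0.01123720 − 1)×1000 = (0.980532 − 1)×1000 = -19.468 permil
α − 1 = ε/1000 = -0.0232
f^(α−1) = 0.581^(-0.0232) = 1.012677
δ_res = (-19.468 + 1000) × 1.012677 − 1000 = 992.962 − 1000 = -7.04 permil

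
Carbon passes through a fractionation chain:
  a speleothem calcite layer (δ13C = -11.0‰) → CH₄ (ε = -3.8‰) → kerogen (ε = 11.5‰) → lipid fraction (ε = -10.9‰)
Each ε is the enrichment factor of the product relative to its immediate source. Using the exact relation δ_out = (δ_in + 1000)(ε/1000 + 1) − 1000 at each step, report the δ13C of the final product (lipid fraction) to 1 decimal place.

step 1: δ = (-11.00 + 1000)·(-3.8/1000 + 1) − 1000 = -14.76‰
step 2: δ = (-14.76 + 1000)·(11.5/1000 + 1) − 1000 = -3.43‰
step 3: δ = (-3.43 + 1000)·(-10.9/1000 + 1) − 1000 = -14.29‰

-14.3‰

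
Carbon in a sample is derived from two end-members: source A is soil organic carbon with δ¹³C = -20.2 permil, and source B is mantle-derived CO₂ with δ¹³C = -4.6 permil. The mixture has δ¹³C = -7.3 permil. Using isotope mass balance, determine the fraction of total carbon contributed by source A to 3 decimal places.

0.173

δ_mix = f_A·δ_A + (1 − f_A)·δ_B  ⇒  f_A = (δ_mix − δ_B)/(δ_A − δ_B)
f_A = (-7.3 − (-4.6)) / (-20.2 − (-4.6))
f_A = -2.7 / -15.6 = 0.1731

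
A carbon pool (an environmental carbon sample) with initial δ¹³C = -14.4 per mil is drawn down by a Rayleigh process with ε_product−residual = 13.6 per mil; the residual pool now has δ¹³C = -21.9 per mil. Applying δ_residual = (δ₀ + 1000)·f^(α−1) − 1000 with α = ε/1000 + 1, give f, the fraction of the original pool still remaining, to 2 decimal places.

α − 1 = ε/1000 = 0.0136
(δ_res + 1000)/(δ₀ + 1000) = (-21.9 + 1000)/(-14.4 + 1000) = 978.1/985.6 = 0.992390
f = 0.992390^(1/0.0136) = exp(ln(0.992390)/0.0136) = exp(-0.00764/0.0136)
f = exp(-0.5617) = 0.5703

0.57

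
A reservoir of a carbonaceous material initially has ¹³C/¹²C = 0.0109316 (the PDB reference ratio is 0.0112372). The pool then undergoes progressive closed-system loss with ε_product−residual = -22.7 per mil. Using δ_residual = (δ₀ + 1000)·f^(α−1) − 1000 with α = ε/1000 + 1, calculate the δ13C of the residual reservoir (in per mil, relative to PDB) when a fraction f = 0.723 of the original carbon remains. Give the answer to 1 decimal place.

δ₀ = (0.0109316/0.0112372 − 1)×1000 = (0.972805 − 1)×1000 = -27.195 per mil
α − 1 = ε/1000 = -0.0227
f^(α−1) = 0.723^(-0.0227) = 1.007390
δ_res = (-27.195 + 1000) × 1.007390 − 1000 = 979.993 − 1000 = -20.01 per mil

-20.0 per mil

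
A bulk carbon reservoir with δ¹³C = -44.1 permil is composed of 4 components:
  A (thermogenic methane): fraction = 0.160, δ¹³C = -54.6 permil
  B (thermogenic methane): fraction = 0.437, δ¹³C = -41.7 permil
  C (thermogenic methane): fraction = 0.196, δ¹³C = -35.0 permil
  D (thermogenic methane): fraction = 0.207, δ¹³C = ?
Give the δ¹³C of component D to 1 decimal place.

Isotope mass balance: δ_bulk = Σ fᵢ·δᵢ.
-44.1 = 0.160×(-54.6) + 0.437×(-41.7) + 0.196×(-35.0) + 0.207×δ_D
0.207·δ_D = -44.1 − (-33.819) = -10.281
δ_D = -10.281 / 0.207 = -49.67 permil

-49.7 permil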